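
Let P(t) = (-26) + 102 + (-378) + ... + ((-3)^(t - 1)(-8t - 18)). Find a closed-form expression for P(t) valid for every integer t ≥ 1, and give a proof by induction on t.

We claim P(t) = (-3)^t(2t + 5) - 5 for all t ≥ 1.
Base step (t = 1): P(1) = -26, and the closed form gives -26. They agree.
Inductive step: assume the claim holds for t = k, so P(k) = (-3)^k(2k + 5) - 5.
Then P(k+1) = P(k) + ((-3)^k(-8k - 26)) = ((-3)^k(2k + 5) - 5) + ((-3)^k(-8k - 26)).
Simplifying, P(k+1) = -6(-3)^k·k - 21(-3)^k - 5 = (-3)^(k+1)(2(k+1) + 5) - 5,
which is the closed form with t = k+1.
By induction, the statement is established for all t ≥ 1.

P(t) = (-3)^t(2t + 5) - 5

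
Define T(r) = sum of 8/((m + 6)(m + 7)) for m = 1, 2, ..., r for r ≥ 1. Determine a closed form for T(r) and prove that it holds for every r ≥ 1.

We claim T(r) = 8r/(7(r + 7)) for all r ≥ 1.
When r = 1: T(1) = 1/7, and the closed form gives 1/7. They agree.
Suppose the result is true for r = m, so T(m) = 8m/(7(m + 7)).
Then T(m+1) = T(m) + (8/((m + 7)(m + 8))) = (8m/(7(m + 7))) + (8/((m + 7)(m + 8))).
Simplifying, T(m+1) = 8(m + 1)/(7(m + 8)) = 8(m+1)/(7((m+1) + 7)),
which is the closed form with r = m+1.
By induction, the statement is established for all r ≥ 1.

T(r) = 8r/(7(r + 7))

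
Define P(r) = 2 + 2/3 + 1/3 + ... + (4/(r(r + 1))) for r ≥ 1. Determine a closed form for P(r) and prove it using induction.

We claim P(r) = 4r/(r + 1) for all r ≥ 1.
When r = 1: P(1) = 2, and the closed form gives 2. They agree.
For the inductive step, assume it holds for an arbitrary i ≥ 1, so P(i) = 4i/(i + 1).
Then P(i+1) = P(i) + (4/((i + 1)(i + 2))) = (4i/(i + 1)) + (4/((i + 1)(i + 2))).
Simplifying, P(i+1) = 4(i + 1)/(i + 2) = 4(i+1)/((i+1) + 1),
which is the closed form with r = i+1.
By induction, the statement is established for all r ≥ 1.

P(r) = 4r/(r + 1)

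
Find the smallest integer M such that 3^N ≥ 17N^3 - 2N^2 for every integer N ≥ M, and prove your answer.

At N = 8: 6561 < 8576, so the inequality fails and M ≥ 9. We prove 3^N ≥ 17N^3 - 2N^2 for all N ≥ 9.
Base case (N = 9): 3^N = 19683 and 17N^3 - 2N^2 = 12231, so 19683 ≥ 12231.
Inductive step: suppose the statement holds for some p ≥ 9, so 3^p ≥ 17p^3 - 2p^2.
Then 3^(p + 1) = 3·(3^p) ≥ 3·(17p^3 - 2p^2).
Also, for p ≥ 9 we have 3·(17p^3 - 2p^2) ≥ 17(p+1)^3 - 2(p+1)^2, since 3·(17p^3 - 2p^2) − (17(p+1)^3 - 2(p+1)^2) = 34p^3 - 55p^2 - 47p - 15, which is nonnegative for all p ≥ 9.
Combining, 3^(p + 1) ≥ 17(p+1)^3 - 2(p+1)^2.
By induction, the statement is established for all N ≥ 9.
Hence the smallest such M is 9.

M = 9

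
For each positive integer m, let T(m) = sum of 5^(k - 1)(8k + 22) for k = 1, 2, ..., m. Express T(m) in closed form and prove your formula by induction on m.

We claim T(m) = 5^m(2m + 5) - 5 for all m ≥ 1.
Base step (m = 1): T(1) = 30, and the closed form gives 30. They agree.
Suppose the result is true for m = k, so T(k) = 5^k(2k + 5) - 5.
Then T(k+1) = T(k) + (5^k(8k + 30)) = (5^k(2k + 5) - 5) + (5^k(8k + 30)).
Simplifying, T(k+1) = 10·5^k·k + 35·5^k - 5 = 5^(k+1)(2(k+1) + 5) - 5,
which is the closed form with m = k+1.
This completes the induction.

T(m) = 5^m(2m + 5) - 5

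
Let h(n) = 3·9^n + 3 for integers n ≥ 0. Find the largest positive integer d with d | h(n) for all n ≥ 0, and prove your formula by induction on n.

d = 6

Computing the first values: h(0) = 6 and h(1) = 30; gcd(6, 30) = 6, so d ≤ 6.
We prove 6 | 3·9^n + 3 for all n ≥ 0 by induction on n.
For the base case n = 0: h(0) = 6 = 6·(1), so 6 | h(0).
Suppose the result is true for n = p, i.e. 6 | h(p). Then
h(p+1) = 3·9^(p+1) + 3 = 9·(3·9^p + 3) - 24 = 9·h(p) - 24. The first term is divisible by 6 by the inductive hypothesis, and -24 is divisible by 6. Hence 6 | h(p+1).
By induction, the statement is established for all n ≥ 0.
Therefore the largest such d is 6.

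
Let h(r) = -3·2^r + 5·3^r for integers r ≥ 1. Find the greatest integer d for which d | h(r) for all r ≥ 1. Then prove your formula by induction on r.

Computing the first values: h(1) = 9 and h(2) = 33; gcd(9, 33) = 3, so d ≤ 3.
We prove 3 | -3·2^r + 5·3^r for all r ≥ 1 by induction on r.
For the base case r = 1: h(1) = 9 = 3·(3), so 3 | h(1).
Inductive step: assume the claim holds for r = p, i.e. 3 | h(p). Then
h(p+1) − 3·h(p) = (-3·2^(p+1) + 5·3^(p+1)) − 3·(-3·2^p + 5·3^p) = (-3)·2^p·(2 − 3) = (3)·2^p. Since 3 | h(p) by the inductive hypothesis, 3 | 3·h(p); and 3 | 3 since 3 = 3·1. Therefore 3 | h(p+1).
This completes the induction.
Therefore the largest such d is 3.

d = 3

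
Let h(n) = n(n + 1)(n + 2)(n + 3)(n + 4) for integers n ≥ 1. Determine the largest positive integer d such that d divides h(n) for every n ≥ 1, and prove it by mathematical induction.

d = 120

Computing the first values: h(1) = 120 and h(2) = 720; gcd(120, 720) = 120, so d ≤ 120.
We prove 120 | n(n + 1)(n + 2)(n + 3)(n + 4) for all n ≥ 1 by induction on n.
For the base case n = 1: h(1) = 120 = 120·(1), so 120 | h(1).
Inductive step: assume the claim holds for n = r, i.e. 120 | h(r). Then
h(r+1) − h(r) = (r+1)·(r+2)·(r+3)·(r+4)·(r+5) − r·(r+1)·(r+2)·(r+3)·(r+4) = (r+1)·(r+2)·(r+3)·(r+4)·[(r+5) − r] = 5·(r+1)·(r+2)·(r+3)·(r+4). The product of 4 consecutive integers is divisible by (4)! = 24, so h(r+1) − h(r) is divisible by 5·24 = 120. By the inductive hypothesis 120 | h(r), hence 120 | h(r+1).
By the principle of mathematical induction, the result holds for all n ≥ 1.
Therefore the largest such d is 120.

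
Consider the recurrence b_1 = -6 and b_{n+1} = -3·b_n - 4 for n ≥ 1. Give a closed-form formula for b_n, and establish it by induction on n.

b_n = -5(-3)^(n - 1) - 1

Computing the first terms: b_1 = -6, b_2 = 14, b_3 = -46. This suggests b_n = -5(-3)^(n - 1) - 1.
For the base case n = 1: the formula gives -6 = -6 = b_1.
For the inductive step, assume it holds for an arbitrary j ≥ 1, so b_j = -5(-3)^(j - 1) - 1.
Then b_{j+1} = -3·b_j - 4 = -3·(-5(-3)^(j - 1) - 1) - 4 = -5(-3)^j - 1 = -5(-3)^((j+1) - 1) - 1,
which is the claimed formula at n = j+1.
By the principle of mathematical induction, the result holds for all n ≥ 1.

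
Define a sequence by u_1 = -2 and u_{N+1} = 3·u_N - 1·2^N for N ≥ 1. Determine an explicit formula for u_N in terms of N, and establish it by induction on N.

u_N = 2^N - 4·3^(N - 1)

Computing the first terms: u_1 = -2, u_2 = -8, u_3 = -28. This suggests u_N = 2^N - 4·3^(N - 1).
Base case (N = 1): the formula gives -2 = -2 = u_1.
Inductive step: assume the claim holds for N = i, so u_i = 2^i - 4·3^(i - 1).
Then u_{i+1} = 3·u_i - 1·2^i = 3·(2^i - 4·3^(i - 1)) - 1·2^i = 2^(i + 1) - 4·3^i = 2^(i+1) - 4·3^((i+1) - 1),
which is the claimed formula at N = i+1.
Hence, by induction on N, the claim holds for every N ≥ 1.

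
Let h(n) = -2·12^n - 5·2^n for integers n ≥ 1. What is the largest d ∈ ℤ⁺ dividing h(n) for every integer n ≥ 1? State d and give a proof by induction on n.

Computing the first values: h(1) = -34 and h(2) = -308; gcd(-34, -308) = 2, so d ≤ 2.
We prove 2 | -2·12^n - 5·2^n for all n ≥ 1 by induction on n.
For the base case n = 1: h(1) = -34 = 2·(-17), so 2 | h(1).
Inductive step: suppose the statement holds for some k ≥ 1, i.e. 2 | h(k). Then
h(k+1) − 12·h(k) = (-2·12^(k+1) - 5·2^(k+1)) − 12·(-2·12^k - 5·2^k) = (-5)·2^k·(2 − 12) = (50)·2^k. Since 2 | h(k) by the inductive hypothesis, 2 | 12·h(k); and 2 | 50 since 50 = 2·25. Therefore 2 | h(k+1).
By induction, the statement is established for all n ≥ 1.
Therefore the largest such d is 2.

d = 2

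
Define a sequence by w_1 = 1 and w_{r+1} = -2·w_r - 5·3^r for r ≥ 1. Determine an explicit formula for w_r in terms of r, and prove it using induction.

Computing the first terms: w_1 = 1, w_2 = -17, w_3 = -11. This suggests w_r = (-2)^(r + 1) - 3^r.
Base step (r = 1): the formula gives 1 = 1 = w_1.
Suppose the result is true for r = i, so w_i = (-2)^(i + 1) - 3^i.
Then w_{i+1} = -2·w_i - 5·3^i = -2·((-2)^(i + 1) - 3^i) - 5·3^i = (-2)^(i + 2) - 3^(i + 1) = (-2)^((i+1) + 1) - 3^(i+1),
which is the claimed formula at r = i+1.
By induction, the statement is established for all r ≥ 1.

w_r = (-2)^(r + 1) - 3^r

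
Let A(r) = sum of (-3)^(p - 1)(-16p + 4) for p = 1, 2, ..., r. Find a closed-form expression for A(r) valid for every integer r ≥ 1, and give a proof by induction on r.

We claim A(r) = 4(-3)^r·r for all r ≥ 1.
When r = 1: A(1) = -12, and the closed form gives -12. They agree.
Inductive step: suppose the statement holds for some p ≥ 1, so A(p) = 4(-3)^p·p.
Then A(p+1) = A(p) + ((-3)^p(-16p - 12)) = (4(-3)^p·p) + ((-3)^p(-16p - 12)).
Simplifying, A(p+1) = (-3)^(p + 1)(4p + 4) = 4(-3)^(p+1)·(p+1),
which is the closed form with r = p+1.
Hence, by induction on r, the claim holds for every r ≥ 1.

A(r) = 4(-3)^r·r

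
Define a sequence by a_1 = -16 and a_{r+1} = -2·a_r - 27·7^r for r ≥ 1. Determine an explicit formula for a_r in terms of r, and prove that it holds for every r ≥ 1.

a_r = 5(-2)^(r - 1) - 3·7^r

Computing the first terms: a_1 = -16, a_2 = -157, a_3 = -1009. This suggests a_r = 5(-2)^(r - 1) - 3·7^r.
Base case (r = 1): the formula gives -16 = -16 = a_1.
Inductive step: suppose the statement holds for some m ≥ 1, so a_m = 5(-2)^(m - 1) - 3·7^m.
Then a_{m+1} = -2·a_m - 27·7^m = -2·(5(-2)^(m - 1) - 3·7^m) - 27·7^m = 5(-2)^m - 3·7^(m + 1) = 5(-2)^((m+1) - 1) - 3·7^(m+1),
which is the claimed formula at r = m+1.
By the principle of mathematical induction, the result holds for all r ≥ 1.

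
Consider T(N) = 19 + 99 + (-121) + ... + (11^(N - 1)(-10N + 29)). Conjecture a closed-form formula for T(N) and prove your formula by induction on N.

We claim T(N) = 11^N(-N + 3) - 3 for all N ≥ 1.
Base case (N = 1): T(1) = 19, and the closed form gives 19. They agree.
Inductive step: suppose the statement holds for some j ≥ 1, so T(j) = 11^j(-j + 3) - 3.
Then T(j+1) = T(j) + (11^j(-10j + 19)) = (11^j(-j + 3) - 3) + (11^j(-10j + 19)).
Simplifying, T(j+1) = -11·11^j·j + 22·11^j - 3 = 11^(j+1)(-(j+1) + 3) - 3,
which is the closed form with N = j+1.
Hence, by induction on N, the claim holds for every N ≥ 1.

T(N) = 11^N(-N + 3) - 3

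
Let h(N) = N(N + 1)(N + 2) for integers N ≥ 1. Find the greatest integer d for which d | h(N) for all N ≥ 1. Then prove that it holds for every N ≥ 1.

Computing the first values: h(1) = 6 and h(2) = 24; gcd(6, 24) = 6, so d ≤ 6.
We prove 6 | N(N + 1)(N + 2) for all N ≥ 1 by induction on N.
When N = 1: h(1) = 6 = 6·(1), so 6 | h(1).
For the inductive step, assume it holds for an arbitrary p ≥ 1, i.e. 6 | h(p). Then
h(p+1) − h(p) = (p+1)·(p+2)·(p+3) − p·(p+1)·(p+2) = (p+1)·(p+2)·[(p+3) − p] = 3·(p+1)·(p+2). The product of 2 consecutive integers is divisible by (2)! = 2, so h(p+1) − h(p) is divisible by 3·2 = 6. By the inductive hypothesis 6 | h(p), hence 6 | h(p+1).
By induction, the statement is established for all N ≥ 1.
Therefore the largest such d is 6.

d = 6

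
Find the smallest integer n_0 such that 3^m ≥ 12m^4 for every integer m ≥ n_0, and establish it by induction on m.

n_0 = 11

At m = 10: 59049 < 120000, so the inequality fails and n_0 ≥ 11. We prove 3^m ≥ 12m^4 for all m ≥ 11.
Base case (m = 11): 3^m = 177147 and 12m^4 = 175692, so 177147 ≥ 175692.
Inductive step: suppose the statement holds for some i ≥ 11, so 3^i ≥ 12i^4.
Then 3^(i + 1) = 3·(3^i) ≥ 3·(12i^4).
Also, for i ≥ 11 we have 3·(12i^4) ≥ 12(i+1)^4, since 3 ≥ (1 + 1/i)^4 for all i ≥ 11.
Combining, 3^(i + 1) ≥ 12(i+1)^4.
Hence, by induction on m, the claim holds for every m ≥ 11.
Hence the smallest such n_0 is 11.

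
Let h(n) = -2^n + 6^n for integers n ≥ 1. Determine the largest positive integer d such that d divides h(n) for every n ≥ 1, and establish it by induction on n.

d = 4

Computing the first values: h(1) = 4 and h(2) = 32; gcd(4, 32) = 4, so d ≤ 4.
We prove 4 | -2^n + 6^n for all n ≥ 1 by induction on n.
Base step (n = 1): h(1) = 4 = 4·(1), so 4 | h(1).
Inductive step: assume the claim holds for n = j, i.e. 4 | h(j). Then
6^{j+1} − 2^{j+1} = 6·6^j − 2·2^j = 6·(6^j − 2^j) + (4)·2^j. The first term is divisible by 4 by the inductive hypothesis, and the second term (4)·2^j is divisible by 4 since 4 | 4. Hence 4 | h(j+1).
This completes the induction.
Therefore the largest such d is 4.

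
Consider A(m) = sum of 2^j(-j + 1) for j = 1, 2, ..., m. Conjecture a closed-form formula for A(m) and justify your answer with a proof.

A(m) = 2·2^m(-m + 2) - 4

We claim A(m) = 2·2^m(-m + 2) - 4 for all m ≥ 1.
Base step (m = 1): A(1) = 0, and the closed form gives 0. They agree.
Inductive step: assume the claim holds for m = j, so A(j) = 2·2^j(-j + 2) - 4.
Then A(j+1) = A(j) + (-2^(j + 1)j) = (2·2^j(-j + 2) - 4) + (-2^(j + 1)j).
Simplifying, A(j+1) = -4·2^j·j + 4·2^j - 4 = 2·2^(j+1)(-(j+1) + 2) - 4,
which is the closed form with m = j+1.
This completes the induction.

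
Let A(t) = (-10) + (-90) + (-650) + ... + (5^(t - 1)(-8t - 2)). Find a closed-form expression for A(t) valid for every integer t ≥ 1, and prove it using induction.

We claim A(t) = -2·5^t·t for all t ≥ 1.
Base step (t = 1): A(1) = -10, and the closed form gives -10. They agree.
For the inductive step, assume it holds for an arbitrary r ≥ 1, so A(r) = -2·5^r·r.
Then A(r+1) = A(r) + (5^r(-8r - 10)) = (-2·5^r·r) + (5^r(-8r - 10)).
Simplifying, A(r+1) = 10·5^r(-r - 1) = -2·5^(r+1)·(r+1),
which is the closed form with t = r+1.
By the principle of mathematical induction, the result holds for all t ≥ 1.

A(t) = -2·5^t·t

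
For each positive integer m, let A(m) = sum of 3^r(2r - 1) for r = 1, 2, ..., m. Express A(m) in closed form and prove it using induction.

A(m) = 3·3^m(m - 1) + 3

We claim A(m) = 3·3^m(m - 1) + 3 for all m ≥ 1.
When m = 1: A(1) = 3, and the closed form gives 3. They agree.
Inductive step: assume the claim holds for m = r, so A(r) = 3·3^r(r - 1) + 3.
Then A(r+1) = A(r) + (3^(r + 1)(2r + 1)) = (3·3^r(r - 1) + 3) + (3^(r + 1)(2r + 1)).
Simplifying, A(r+1) = 9·3^r·r + 3 = 3·3^(r+1)((r+1) - 1) + 3,
which is the closed form with m = r+1.
By induction, the statement is established for all m ≥ 1.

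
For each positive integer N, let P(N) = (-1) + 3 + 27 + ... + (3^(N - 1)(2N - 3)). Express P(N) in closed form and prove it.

P(N) = 3^N(N - 2) + 2

We claim P(N) = 3^N(N - 2) + 2 for all N ≥ 1.
Base case (N = 1): P(1) = -1, and the closed form gives -1. They agree.
Inductive step: suppose the statement holds for some p ≥ 1, so P(p) = 3^p(p - 2) + 2.
Then P(p+1) = P(p) + (3^p(2p - 1)) = (3^p(p - 2) + 2) + (3^p(2p - 1)).
Simplifying, P(p+1) = 3^(p + 1)p - 3^(p + 1) + 2 = 3^(p+1)((p+1) - 2) + 2,
which is the closed form with N = p+1.
Hence, by induction on N, the claim holds for every N ≥ 1.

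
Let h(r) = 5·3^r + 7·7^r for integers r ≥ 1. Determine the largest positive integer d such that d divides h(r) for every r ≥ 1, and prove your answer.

d = 4

Computing the first values: h(1) = 64 and h(2) = 388; gcd(64, 388) = 4, so d ≤ 4.
We prove 4 | 5·3^r + 7·7^r for all r ≥ 1 by induction on r.
Base case (r = 1): h(1) = 64 = 4·(16), so 4 | h(1).
Inductive step: suppose the statement holds for some p ≥ 1, i.e. 4 | h(p). Then
h(p+1) − 7·h(p) = (5·3^(p+1) + 7·7^(p+1)) − 7·(5·3^p + 7·7^p) = (5)·3^p·(3 − 7) = (-20)·3^p. Since 4 | h(p) by the inductive hypothesis, 4 | 7·h(p); and 4 | -20 since -20 = 4·-5. Therefore 4 | h(p+1).
By the principle of mathematical induction, the result holds for all r ≥ 1.
Therefore the largest such d is 4.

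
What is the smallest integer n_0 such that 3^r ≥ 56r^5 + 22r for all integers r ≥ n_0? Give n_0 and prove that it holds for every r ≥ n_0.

n_0 = 17

At r = 16: 43046721 < 58720608, so the inequality fails and n_0 ≥ 17. We prove 3^r ≥ 56r^5 + 22r for all r ≥ 17.
Base step (r = 17): 3^r = 129140163 and 56r^5 + 22r = 79512366, so 129140163 ≥ 79512366.
Inductive step: suppose the statement holds for some m ≥ 17, so 3^m ≥ 56m^5 + 22m.
Then 3^(m + 1) = 3·(3^m) ≥ 3·(56m^5 + 22m).
Also, for m ≥ 17 we have 3·(56m^5 + 22m) ≥ 56(m+1)^5 + 22(m+1), since 3·(56m^5 + 22m) − (56(m+1)^5 + 22(m+1)) = 112m^5 - 280m^4 - 560m^3 - 560m^2 - 236m - 78, which is nonnegative for all m ≥ 17.
Combining, 3^(m + 1) ≥ 56(m+1)^5 + 22(m+1).
Hence, by induction on r, the claim holds for every r ≥ 17.
Hence the smallest such n_0 is 17.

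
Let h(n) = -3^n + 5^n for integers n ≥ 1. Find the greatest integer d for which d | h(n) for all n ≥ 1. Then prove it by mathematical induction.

d = 2

Computing the first values: h(1) = 2 and h(2) = 16; gcd(2, 16) = 2, so d ≤ 2.
We prove 2 | -3^n + 5^n for all n ≥ 1 by induction on n.
Base step (n = 1): h(1) = 2 = 2·(1), so 2 | h(1).
Inductive step: suppose the statement holds for some m ≥ 1, i.e. 2 | h(m). Then
5^{m+1} − 3^{m+1} = 5·5^m − 3·3^m = 5·(5^m − 3^m) + (2)·3^m. The first term is divisible by 2 by the inductive hypothesis, and the second term (2)·3^m is divisible by 2 since 2 | 2. Hence 2 | h(m+1).
Hence, by induction on n, the claim holds for every n ≥ 1.
Therefore the largest such d is 2.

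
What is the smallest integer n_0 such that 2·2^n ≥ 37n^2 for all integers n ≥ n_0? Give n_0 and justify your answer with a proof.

n_0 = 12

At n = 11: 4096 < 4477, so the inequality fails and n_0 ≥ 12. We prove 2·2^n ≥ 37n^2 for all n ≥ 12.
When n = 12: 2·2^n = 8192 and 37n^2 = 5328, so 8192 ≥ 5328.
Suppose the result is true for n = p, so 2·2^p ≥ 37p^2.
Then 2·2^(p + 1) = 2·(2·2^p) ≥ 2·(37p^2).
Also, for p ≥ 12 we have 2·(37p^2) ≥ 37(p+1)^2, since 2 ≥ (1 + 1/p)^2 for all p ≥ 12.
Combining, 2·2^(p + 1) ≥ 37(p+1)^2.
This completes the induction.
Hence the smallest such n_0 is 12.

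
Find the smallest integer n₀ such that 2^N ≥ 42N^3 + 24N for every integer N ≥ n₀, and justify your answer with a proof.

n₀ = 18

At N = 17: 131072 < 206754, so the inequality fails and n₀ ≥ 18. We prove 2^N ≥ 42N^3 + 24N for all N ≥ 18.
Base step (N = 18): 2^N = 262144 and 42N^3 + 24N = 245376, so 262144 ≥ 245376.
Suppose the result is true for N = m, so 2^m ≥ 42m^3 + 24m.
Then 2^(m + 1) = 2·(2^m) ≥ 2·(42m^3 + 24m).
Also, for m ≥ 18 we have 2·(42m^3 + 24m) ≥ 42(m+1)^3 + 24(m+1), since 2·(42m^3 + 24m) − (42(m+1)^3 + 24(m+1)) = 42m^3 - 126m^2 - 102m - 66, which is nonnegative for all m ≥ 18.
Combining, 2^(m + 1) ≥ 42(m+1)^3 + 24(m+1).
By the principle of mathematical induction, the result holds for all N ≥ 18.
Hence the smallest such n₀ is 18.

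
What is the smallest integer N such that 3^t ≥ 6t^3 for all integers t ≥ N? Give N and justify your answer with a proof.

At t = 6: 729 < 1296, so the inequality fails and N ≥ 7. We prove 3^t ≥ 6t^3 for all t ≥ 7.
Base step (t = 7): 3^t = 2187 and 6t^3 = 2058, so 2187 ≥ 2058.
Inductive step: assume the claim holds for t = m, so 3^m ≥ 6m^3.
Then 3^(m + 1) = 3·(3^m) ≥ 3·(6m^3).
Also, for m ≥ 7 we have 3·(6m^3) ≥ 6(m+1)^3, since 3 ≥ (1 + 1/m)^3 for all m ≥ 7.
Combining, 3^(m + 1) ≥ 6(m+1)^3.
By induction, the statement is established for all t ≥ 7.
Hence the smallest such N is 7.

N = 7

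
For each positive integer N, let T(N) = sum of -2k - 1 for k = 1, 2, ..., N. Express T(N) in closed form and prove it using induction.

T(N) = -N(N + 2)

We claim T(N) = -N(N + 2) for all N ≥ 1.
When N = 1: T(1) = -3, and the closed form gives -3. They agree.
For the inductive step, assume it holds for an arbitrary k ≥ 1, so T(k) = k(-k - 2).
Then T(k+1) = T(k) + (-2k - 3) = (k(-k - 2)) + (-2k - 3).
Simplifying, T(k+1) = -(k + 1)(k + 3) = -(k+1)((k+1) + 2),
which is the closed form with N = k+1.
By the principle of mathematical induction, the result holds for all N ≥ 1.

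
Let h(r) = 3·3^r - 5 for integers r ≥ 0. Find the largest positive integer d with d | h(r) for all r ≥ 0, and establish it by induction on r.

d = 2

Computing the first values: h(0) = -2 and h(1) = 4; gcd(-2, 4) = 2, so d ≤ 2.
We prove 2 | 3·3^r - 5 for all r ≥ 0 by induction on r.
Base case (r = 0): h(0) = -2 = 2·(-1), so 2 | h(0).
For the inductive step, assume it holds for an arbitrary p ≥ 0, i.e. 2 | h(p). Then
h(p+1) = 3·3^(p+1) - 5 = 3·(3·3^p - 5) + 10 = 3·h(p) + 10. The first term is divisible by 2 by the inductive hypothesis, and 10 is divisible by 2. Hence 2 | h(p+1).
By induction, the statement is established for all r ≥ 0.
Therefore the largest such d is 2.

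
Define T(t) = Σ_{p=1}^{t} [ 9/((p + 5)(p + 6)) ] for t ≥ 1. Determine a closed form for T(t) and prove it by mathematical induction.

T(t) = 3t/(2(t + 6))

We claim T(t) = 3t/(2(t + 6)) for all t ≥ 1.
Base step (t = 1): T(1) = 3/14, and the closed form gives 3/14. They agree.
Inductive step: suppose the statement holds for some p ≥ 1, so T(p) = 3p/(2(p + 6)).
Then T(p+1) = T(p) + (9/((p + 6)(p + 7))) = (3p/(2(p + 6))) + (9/((p + 6)(p + 7))).
Simplifying, T(p+1) = 3(p + 1)/(2(p + 7)) = 3(p+1)/(2((p+1) + 6)),
which is the closed form with t = p+1.
By the principle of mathematical induction, the result holds for all t ≥ 1.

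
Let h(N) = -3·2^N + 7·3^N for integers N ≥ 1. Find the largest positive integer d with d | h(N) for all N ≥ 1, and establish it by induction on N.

Computing the first values: h(1) = 15 and h(2) = 51; gcd(15, 51) = 3, so d ≤ 3.
We prove 3 | -3·2^N + 7·3^N for all N ≥ 1 by induction on N.
For the base case N = 1: h(1) = 15 = 3·(5), so 3 | h(1).
Inductive step: assume the claim holds for N = i, i.e. 3 | h(i). Then
h(i+1) − 3·h(i) = (-3·2^(i+1) + 7·3^(i+1)) − 3·(-3·2^i + 7·3^i) = (-3)·2^i·(2 − 3) = (3)·2^i. Since 3 | h(i) by the inductive hypothesis, 3 | 3·h(i); and 3 | 3 since 3 = 3·1. Therefore 3 | h(i+1).
This completes the induction.
Therefore the largest such d is 3.

d = 3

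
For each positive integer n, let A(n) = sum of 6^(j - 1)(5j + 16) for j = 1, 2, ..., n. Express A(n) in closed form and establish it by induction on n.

We claim A(n) = 6^n(n + 3) - 3 for all n ≥ 1.
Base case (n = 1): A(1) = 21, and the closed form gives 21. They agree.
Inductive step: suppose the statement holds for some j ≥ 1, so A(j) = 6^j(j + 3) - 3.
Then A(j+1) = A(j) + (6^j(5j + 21)) = (6^j(j + 3) - 3) + (6^j(5j + 21)).
Simplifying, A(j+1) = 6·6^j·j + 24·6^j - 3 = 6^(j+1)((j+1) + 3) - 3,
which is the closed form with n = j+1.
By induction, the statement is established for all n ≥ 1.

A(n) = 6^n(n + 3) - 3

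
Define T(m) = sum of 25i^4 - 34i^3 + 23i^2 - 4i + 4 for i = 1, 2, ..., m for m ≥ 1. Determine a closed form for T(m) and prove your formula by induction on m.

We claim T(m) = m(5m^4 + 4m^3 - m^2 + m + 5) for all m ≥ 1.
When m = 1: T(1) = 14, and the closed form gives 14. They agree.
Inductive step: assume the claim holds for m = i, so T(i) = i(5i^4 + 4i^3 - i^2 + i + 5).
Then T(i+1) = T(i) + (25i^4 + 66i^3 + 71i^2 + 40i + 14) = (i(5i^4 + 4i^3 - i^2 + i + 5)) + (25i^4 + 66i^3 + 71i^2 + 40i + 14).
Simplifying, T(i+1) = (i + 1)(5i^4 + 24i^3 + 41i^2 + 31i + 14) = (i+1)(5(i+1)^4 + 4(i+1)^3 - (i+1)^2 + (i+1) + 5),
which is the closed form with m = i+1.
Hence, by induction on m, the claim holds for every m ≥ 1.

T(m) = m(5m^4 + 4m^3 - m^2 + m + 5)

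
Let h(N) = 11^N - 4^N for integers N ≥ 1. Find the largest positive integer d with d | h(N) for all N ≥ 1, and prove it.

d = 7

Computing the first values: h(1) = 7 and h(2) = 105; gcd(7, 105) = 7, so d ≤ 7.
We prove 7 | 11^N - 4^N for all N ≥ 1 by induction on N.
Base step (N = 1): h(1) = 7 = 7·(1), so 7 | h(1).
Inductive step: assume the claim holds for N = r, i.e. 7 | h(r). Then
11^{r+1} − 4^{r+1} = 11·11^r − 4·4^r = 11·(11^r − 4^r) + (7)·4^r. The first term is divisible by 7 by the inductive hypothesis, and the second term (7)·4^r is divisible by 7 since 7 | 7. Hence 7 | h(r+1).
This completes the induction.
Therefore the largest such d is 7.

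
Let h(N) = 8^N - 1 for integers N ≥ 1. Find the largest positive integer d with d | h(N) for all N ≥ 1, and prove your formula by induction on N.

d = 7

Computing the first values: h(1) = 7 and h(2) = 63; gcd(7, 63) = 7, so d ≤ 7.
We prove 7 | 8^N - 1 for all N ≥ 1 by induction on N.
For the base case N = 1: h(1) = 7 = 7·(1), so 7 | h(1).
Suppose the result is true for N = k, i.e. 7 | h(k). Then
8^{k+1} − 1^{k+1} = 8·8^k − 1·1^k = 8·(8^k − 1^k) + (7)·1^k. The first term is divisible by 7 by the inductive hypothesis, and the second term (7)·1^k is divisible by 7 since 7 | 7. Hence 7 | h(k+1).
Hence, by induction on N, the claim holds for every N ≥ 1.
Therefore the largest such d is 7.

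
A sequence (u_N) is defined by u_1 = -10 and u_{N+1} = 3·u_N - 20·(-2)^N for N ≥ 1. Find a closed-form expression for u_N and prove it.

Computing the first terms: u_1 = -10, u_2 = 10, u_3 = -50. This suggests u_N = (-2)^(N + 2) - 2·3^(N - 1).
When N = 1: the formula gives -10 = -10 = u_1.
Inductive step: suppose the statement holds for some i ≥ 1, so u_i = (-2)^(i + 2) - 2·3^(i - 1).
Then u_{i+1} = 3·u_i - 20·(-2)^i = 3·((-2)^(i + 2) - 2·3^(i - 1)) - 20·(-2)^i = (-2)^(i + 3) - 2·3^i = (-2)^((i+1) + 2) - 2·3^((i+1) - 1),
which is the claimed formula at N = i+1.
This completes the induction.

u_N = (-2)^(N + 2) - 2·3^(N - 1)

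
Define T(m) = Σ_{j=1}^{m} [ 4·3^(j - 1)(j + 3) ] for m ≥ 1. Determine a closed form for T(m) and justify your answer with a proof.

T(m) = 3^m(2m + 5) - 5

We claim T(m) = 3^m(2m + 5) - 5 for all m ≥ 1.
For the base case m = 1: T(1) = 16, and the closed form gives 16. They agree.
Inductive step: assume the claim holds for m = j, so T(j) = 3^j(2j + 5) - 5.
Then T(j+1) = T(j) + (4·3^j(j + 4)) = (3^j(2j + 5) - 5) + (4·3^j(j + 4)).
Simplifying, T(j+1) = 6·3^j·j + 21·3^j - 5 = 3^(j+1)(2(j+1) + 5) - 5,
which is the closed form with m = j+1.
This completes the induction.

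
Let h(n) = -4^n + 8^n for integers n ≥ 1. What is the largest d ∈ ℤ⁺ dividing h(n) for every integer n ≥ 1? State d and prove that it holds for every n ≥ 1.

Computing the first values: h(1) = 4 and h(2) = 48; gcd(4, 48) = 4, so d ≤ 4.
We prove 4 | -4^n + 8^n for all n ≥ 1 by induction on n.
Base step (n = 1): h(1) = 4 = 4·(1), so 4 | h(1).
Suppose the result is true for n = m, i.e. 4 | h(m). Then
8^{m+1} − 4^{m+1} = 8·8^m − 4·4^m = 8·(8^m − 4^m) + (4)·4^m. The first term is divisible by 4 by the inductive hypothesis, and the second term (4)·4^m is divisible by 4 since 4 | 4. Hence 4 | h(m+1).
Hence, by induction on n, the claim holds for every n ≥ 1.
Therefore the largest such d is 4.

d = 4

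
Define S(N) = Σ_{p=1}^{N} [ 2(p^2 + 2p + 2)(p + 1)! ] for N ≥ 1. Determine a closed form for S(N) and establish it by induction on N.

We claim S(N) = (2N + 2)(N + 2)! - 4 for all N ≥ 1.
Base step (N = 1): S(1) = 20, and the closed form gives 20. They agree.
Suppose the result is true for N = p, so S(p) = (2p + 2)(p + 2)! - 4.
Then S(p+1) = S(p) + (2(p^2 + 4p + 5)(p + 2)!) = ((2p + 2)(p + 2)! - 4) + (2(p^2 + 4p + 5)(p + 2)!).
Simplifying, S(p+1) = (2(p+1) + 2)((p+1) + 2)! - 4,
which is the closed form with N = p+1.
This completes the induction.

S(N) = (2N + 2)(N + 2)! - 4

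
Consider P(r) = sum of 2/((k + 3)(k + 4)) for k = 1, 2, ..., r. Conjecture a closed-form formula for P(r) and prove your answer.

P(r) = r/(2(r + 4))

We claim P(r) = r/(2(r + 4)) for all r ≥ 1.
Base step (r = 1): P(1) = 1/10, and the closed form gives 1/10. They agree.
Inductive step: suppose the statement holds for some k ≥ 1, so P(k) = k/(2(k + 4)).
Then P(k+1) = P(k) + (2/((k + 4)(k + 5))) = (k/(2(k + 4))) + (2/((k + 4)(k + 5))).
Simplifying, P(k+1) = (k + 1)/(2(k + 5)) = (k+1)/(2((k+1) + 4)),
which is the closed form with r = k+1.
By induction, the statement is established for all r ≥ 1.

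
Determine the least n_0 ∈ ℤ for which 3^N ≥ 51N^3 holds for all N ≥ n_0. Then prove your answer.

At N = 9: 19683 < 37179, so the inequality fails and n_0 ≥ 10. We prove 3^N ≥ 51N^3 for all N ≥ 10.
When N = 10: 3^N = 59049 and 51N^3 = 51000, so 59049 ≥ 51000.
Suppose the result is true for N = m, so 3^m ≥ 51m^3.
Then 3^(m + 1) = 3·(3^m) ≥ 3·(51m^3).
Also, for m ≥ 10 we have 3·(51m^3) ≥ 51(m+1)^3, since 3 ≥ (1 + 1/m)^3 for all m ≥ 10.
Combining, 3^(m + 1) ≥ 51(m+1)^3.
This completes the induction.
Hence the smallest such n_0 is 10.

n_0 = 10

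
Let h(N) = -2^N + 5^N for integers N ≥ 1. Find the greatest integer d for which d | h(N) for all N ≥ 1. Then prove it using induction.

Computing the first values: h(1) = 3 and h(2) = 21; gcd(3, 21) = 3, so d ≤ 3.
We prove 3 | -2^N + 5^N for all N ≥ 1 by induction on N.
Base step (N = 1): h(1) = 3 = 3·(1), so 3 | h(1).
Inductive step: suppose the statement holds for some m ≥ 1, i.e. 3 | h(m). Then
5^{m+1} − 2^{m+1} = 5·5^m − 2·2^m = 5·(5^m − 2^m) + (3)·2^m. The first term is divisible by 3 by the inductive hypothesis, and the second term (3)·2^m is divisible by 3 since 3 | 3. Hence 3 | h(m+1).
By the principle of mathematical induction, the result holds for all N ≥ 1.
Therefore the largest such d is 3.

d = 3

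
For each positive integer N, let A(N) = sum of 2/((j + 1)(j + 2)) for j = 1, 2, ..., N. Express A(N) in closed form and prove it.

We claim A(N) = N/(N + 2) for all N ≥ 1.
Base case (N = 1): A(1) = 1/3, and the closed form gives 1/3. They agree.
Suppose the result is true for N = j, so A(j) = j/(j + 2).
Then A(j+1) = A(j) + (2/((j + 2)(j + 3))) = (j/(j + 2)) + (2/((j + 2)(j + 3))).
Simplifying, A(j+1) = (j + 1)/(j + 3) = (j+1)/((j+1) + 2),
which is the closed form with N = j+1.
By the principle of mathematical induction, the result holds for all N ≥ 1.

A(N) = N/(N + 2)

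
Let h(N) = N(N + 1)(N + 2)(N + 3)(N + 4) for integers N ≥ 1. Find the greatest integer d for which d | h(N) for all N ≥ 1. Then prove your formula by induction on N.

Computing the first values: h(1) = 120 and h(2) = 720; gcd(120, 720) = 120, so d ≤ 120.
We prove 120 | N(N + 1)(N + 2)(N + 3)(N + 4) for all N ≥ 1 by induction on N.
Base step (N = 1): h(1) = 120 = 120·(1), so 120 | h(1).
For the inductive step, assume it holds for an arbitrary m ≥ 1, i.e. 120 | h(m). Then
h(m+1) − h(m) = (m+1)·(m+2)·(m+3)·(m+4)·(m+5) − m·(m+1)·(m+2)·(m+3)·(m+4) = (m+1)·(m+2)·(m+3)·(m+4)·[(m+5) − m] = 5·(m+1)·(m+2)·(m+3)·(m+4). The product of 4 consecutive integers is divisible by (4)! = 24, so h(m+1) − h(m) is divisible by 5·24 = 120. By the inductive hypothesis 120 | h(m), hence 120 | h(m+1).
Hence, by induction on N, the claim holds for every N ≥ 1.
Therefore the largest such d is 120.

d = 120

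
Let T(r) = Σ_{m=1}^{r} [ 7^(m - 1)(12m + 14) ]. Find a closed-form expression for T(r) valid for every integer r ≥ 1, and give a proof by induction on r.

We claim T(r) = 2·7^r(r + 1) - 2 for all r ≥ 1.
For the base case r = 1: T(1) = 26, and the closed form gives 26. They agree.
Suppose the result is true for r = m, so T(m) = 2·7^m(m + 1) - 2.
Then T(m+1) = T(m) + (7^m(12m + 26)) = (2·7^m(m + 1) - 2) + (7^m(12m + 26)).
Simplifying, T(m+1) = 14·7^m·m + 28·7^m - 2 = 2·7^(m+1)((m+1) + 1) - 2,
which is the closed form with r = m+1.
By induction, the statement is established for all r ≥ 1.

T(r) = 2·7^r(r + 1) - 2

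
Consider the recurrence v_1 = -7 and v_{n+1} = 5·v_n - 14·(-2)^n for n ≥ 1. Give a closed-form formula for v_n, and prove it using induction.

Computing the first terms: v_1 = -7, v_2 = -7, v_3 = -91. This suggests v_n = -(-2)^(n + 1) - 3·5^(n - 1).
Base case (n = 1): the formula gives -7 = -7 = v_1.
Suppose the result is true for n = m, so v_m = -(-2)^(m + 1) - 3·5^(m - 1).
Then v_{m+1} = 5·v_m - 14·(-2)^m = 5·(-(-2)^(m + 1) - 3·5^(m - 1)) - 14·(-2)^m = -(-2)^(m + 2) - 3·5^m = -(-2)^((m+1) + 1) - 3·5^((m+1) - 1),
which is the claimed formula at n = m+1.
By the principle of mathematical induction, the result holds for all n ≥ 1.

v_n = -(-2)^(n + 1) - 3·5^(n - 1)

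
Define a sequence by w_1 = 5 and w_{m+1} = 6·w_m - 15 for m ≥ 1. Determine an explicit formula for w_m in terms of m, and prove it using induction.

w_m = 2·6^(m - 1) + 3

Computing the first terms: w_1 = 5, w_2 = 15, w_3 = 75. This suggests w_m = 2·6^(m - 1) + 3.
Base case (m = 1): the formula gives 5 = 5 = w_1.
For the inductive step, assume it holds for an arbitrary i ≥ 1, so w_i = 2·6^(i - 1) + 3.
Then w_{i+1} = 6·w_i - 15 = 6·(2·6^(i - 1) + 3) - 15 = 2·6^i + 3 = 2·6^((i+1) - 1) + 3,
which is the claimed formula at m = i+1.
Hence, by induction on m, the claim holds for every m ≥ 1.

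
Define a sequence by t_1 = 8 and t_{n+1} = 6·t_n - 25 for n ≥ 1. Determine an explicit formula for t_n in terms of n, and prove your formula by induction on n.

t_n = 3·6^(n - 1) + 5

Computing the first terms: t_1 = 8, t_2 = 23, t_3 = 113. This suggests t_n = 3·6^(n - 1) + 5.
Base step (n = 1): the formula gives 8 = 8 = t_1.
For the inductive step, assume it holds for an arbitrary r ≥ 1, so t_r = 3·6^(r - 1) + 5.
Then t_{r+1} = 6·t_r - 25 = 6·(3·6^(r - 1) + 5) - 25 = 3·6^r + 5 = 3·6^((r+1) - 1) + 5,
which is the claimed formula at n = r+1.
This completes the induction.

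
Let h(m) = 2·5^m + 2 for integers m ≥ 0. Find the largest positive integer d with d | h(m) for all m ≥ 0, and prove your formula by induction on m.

Computing the first values: h(0) = 4 and h(1) = 12; gcd(4, 12) = 4, so d ≤ 4.
We prove 4 | 2·5^m + 2 for all m ≥ 0 by induction on m.
Base case (m = 0): h(0) = 4 = 4·(1), so 4 | h(0).
Inductive step: suppose the statement holds for some i ≥ 0, i.e. 4 | h(i). Then
h(i+1) = 2·5^(i+1) + 2 = 5·(2·5^i + 2) - 8 = 5·h(i) - 8. The first term is divisible by 4 by the inductive hypothesis, and -8 is divisible by 4. Hence 4 | h(i+1).
This completes the induction.
Therefore the largest such d is 4.

d = 4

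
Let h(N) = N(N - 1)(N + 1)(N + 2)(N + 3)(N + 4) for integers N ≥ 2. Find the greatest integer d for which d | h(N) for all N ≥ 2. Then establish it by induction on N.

Computing the first values: h(2) = 720 and h(3) = 5040; gcd(720, 5040) = 720, so d ≤ 720.
We prove 720 | N(N - 1)(N + 1)(N + 2)(N + 3)(N + 4) for all N ≥ 2 by induction on N.
For the base case N = 2: h(2) = 720 = 720·(1), so 720 | h(2).
Suppose the result is true for N = m, i.e. 720 | h(m). Then
h(m+1) − h(m) = m·(m+1)·(m+2)·(m+3)·(m+4)·(m+5) − (m-1)·m·(m+1)·(m+2)·(m+3)·(m+4) = m·(m+1)·(m+2)·(m+3)·(m+4)·[(m+5) − (m-1)] = 6·m·(m+1)·(m+2)·(m+3)·(m+4). The product of 5 consecutive integers is divisible by (5)! = 120, so h(m+1) − h(m) is divisible by 6·120 = 720. By the inductive hypothesis 720 | h(m), hence 720 | h(m+1).
This completes the induction.
Therefore the largest such d is 720.

d = 720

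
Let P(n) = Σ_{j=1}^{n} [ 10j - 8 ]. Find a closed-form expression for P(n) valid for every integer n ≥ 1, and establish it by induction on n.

P(n) = n(5n - 3)

We claim P(n) = n(5n - 3) for all n ≥ 1.
For the base case n = 1: P(1) = 2, and the closed form gives 2. They agree.
Inductive step: suppose the statement holds for some j ≥ 1, so P(j) = j(5j - 3).
Then P(j+1) = P(j) + (10j + 2) = (j(5j - 3)) + (10j + 2).
Simplifying, P(j+1) = (j + 1)(5j + 2) = (j+1)(5(j+1) - 3),
which is the closed form with n = j+1.
By the principle of mathematical induction, the result holds for all n ≥ 1.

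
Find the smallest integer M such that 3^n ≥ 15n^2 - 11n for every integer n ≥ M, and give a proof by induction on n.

M = 6

At n = 5: 243 < 320, so the inequality fails and M ≥ 6. We prove 3^n ≥ 15n^2 - 11n for all n ≥ 6.
For the base case n = 6: 3^n = 729 and 15n^2 - 11n = 474, so 729 ≥ 474.
Inductive step: assume the claim holds for n = p, so 3^p ≥ 15p^2 - 11p.
Then 3^(p + 1) = 3·(3^p) ≥ 3·(15p^2 - 11p).
Also, for p ≥ 6 we have 3·(15p^2 - 11p) ≥ 15(p+1)^2 - 11(p+1), since 3·(15p^2 - 11p) − (15(p+1)^2 - 11(p+1)) = 30p^2 - 52p - 4, which is nonnegative for all p ≥ 6.
Combining, 3^(p + 1) ≥ 15(p+1)^2 - 11(p+1).
By induction, the statement is established for all n ≥ 6.
Hence the smallest such M is 6.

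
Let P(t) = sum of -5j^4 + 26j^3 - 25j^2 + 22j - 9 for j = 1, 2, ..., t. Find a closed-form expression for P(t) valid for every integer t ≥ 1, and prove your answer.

We claim P(t) = -t(t^4 - 4t^3 - 3t^2 - 5t + 2) for all t ≥ 1.
Base step (t = 1): P(1) = 9, and the closed form gives 9. They agree.
For the inductive step, assume it holds for an arbitrary j ≥ 1, so P(j) = j(-j^4 + 4j^3 + 3j^2 + 5j - 2).
Then P(j+1) = P(j) + (-5j^4 + 6j^3 + 23j^2 + 30j + 9) = (j(-j^4 + 4j^3 + 3j^2 + 5j - 2)) + (-5j^4 + 6j^3 + 23j^2 + 30j + 9).
Simplifying, P(j+1) = -(j + 1)(j^4 - 9j^2 - 19j - 9) = -(j+1)((j+1)^4 - 4(j+1)^3 - 3(j+1)^2 - 5(j+1) + 2),
which is the closed form with t = j+1.
By the principle of mathematical induction, the result holds for all t ≥ 1.

P(t) = -t(t^4 - 4t^3 - 3t^2 - 5t + 2)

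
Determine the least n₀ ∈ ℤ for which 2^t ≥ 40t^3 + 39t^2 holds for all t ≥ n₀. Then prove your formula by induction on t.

At t = 17: 131072 < 207791, so the inequality fails and n₀ ≥ 18. We prove 2^t ≥ 40t^3 + 39t^2 for all t ≥ 18.
For the base case t = 18: 2^t = 262144 and 40t^3 + 39t^2 = 245916, so 262144 ≥ 245916.
Inductive step: assume the claim holds for t = j, so 2^j ≥ 40j^3 + 39j^2.
Then 2^(j + 1) = 2·(2^j) ≥ 2·(40j^3 + 39j^2).
Also, for j ≥ 18 we have 2·(40j^3 + 39j^2) ≥ 40(j+1)^3 + 39(j+1)^2, since 2·(40j^3 + 39j^2) − (40(j+1)^3 + 39(j+1)^2) = 40j^3 - 81j^2 - 198j - 79, which is nonnegative for all j ≥ 18.
Combining, 2^(j + 1) ≥ 40(j+1)^3 + 39(j+1)^2.
By induction, the statement is established for all t ≥ 18.
Hence the smallest such n₀ is 18.

n₀ = 18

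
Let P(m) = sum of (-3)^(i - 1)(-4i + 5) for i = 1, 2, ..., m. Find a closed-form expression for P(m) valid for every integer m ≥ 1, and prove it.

P(m) = (-3)^m(m - 1) + 1

We claim P(m) = (-3)^m(m - 1) + 1 for all m ≥ 1.
Base case (m = 1): P(1) = 1, and the closed form gives 1. They agree.
For the inductive step, assume it holds for an arbitrary i ≥ 1, so P(i) = (-3)^i(i - 1) + 1.
Then P(i+1) = P(i) + ((-3)^i(-4i + 1)) = ((-3)^i(i - 1) + 1) + ((-3)^i(-4i + 1)).
Simplifying, P(i+1) = (-3)^(i + 1)i + 1 = (-3)^(i+1)((i+1) - 1) + 1,
which is the closed form with m = i+1.
Hence, by induction on m, the claim holds for every m ≥ 1.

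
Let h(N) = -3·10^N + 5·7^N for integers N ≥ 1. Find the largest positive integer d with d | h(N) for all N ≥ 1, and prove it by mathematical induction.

Computing the first values: h(1) = 5 and h(2) = -55; gcd(5, -55) = 5, so d ≤ 5.
We prove 5 | -3·10^N + 5·7^N for all N ≥ 1 by induction on N.
When N = 1: h(1) = 5 = 5·(1), so 5 | h(1).
Inductive step: suppose the statement holds for some j ≥ 1, i.e. 5 | h(j). Then
h(j+1) − 10·h(j) = (-3·10^(j+1) + 5·7^(j+1)) − 10·(-3·10^j + 5·7^j) = (5)·7^j·(7 − 10) = (-15)·7^j. Since 5 | h(j) by the inductive hypothesis, 5 | 10·h(j); and 5 | -15 since -15 = 5·-3. Therefore 5 | h(j+1).
Hence, by induction on N, the claim holds for every N ≥ 1.
Therefore the largest such d is 5.

d = 5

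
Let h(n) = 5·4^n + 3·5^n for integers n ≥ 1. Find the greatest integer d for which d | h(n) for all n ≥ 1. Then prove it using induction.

d = 5

Computing the first values: h(1) = 35 and h(2) = 155; gcd(35, 155) = 5, so d ≤ 5.
We prove 5 | 5·4^n + 3·5^n for all n ≥ 1 by induction on n.
For the base case n = 1: h(1) = 35 = 5·(7), so 5 | h(1).
Inductive step: assume the claim holds for n = j, i.e. 5 | h(j). Then
h(j+1) − 5·h(j) = (5·4^(j+1) + 3·5^(j+1)) − 5·(5·4^j + 3·5^j) = (5)·4^j·(4 − 5) = (-5)·4^j. Since 5 | h(j) by the inductive hypothesis, 5 | 5·h(j); and 5 | -5 since -5 = 5·-1. Therefore 5 | h(j+1).
Hence, by induction on n, the claim holds for every n ≥ 1.
Therefore the largest such d is 5.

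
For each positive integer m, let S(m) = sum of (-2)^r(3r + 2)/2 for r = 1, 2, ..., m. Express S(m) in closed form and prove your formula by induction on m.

We claim S(m) = (-2)^m(m + 1) - 1 for all m ≥ 1.
When m = 1: S(1) = -5, and the closed form gives -5. They agree.
For the inductive step, assume it holds for an arbitrary r ≥ 1, so S(r) = (-2)^r(r + 1) - 1.
Then S(r+1) = S(r) + ((-2)^r(-3r - 5)) = ((-2)^r(r + 1) - 1) + ((-2)^r(-3r - 5)).
Simplifying, S(r+1) = -2(-2)^r·r - 4(-2)^r - 1 = (-2)^(r+1)((r+1) + 1) - 1,
which is the closed form with m = r+1.
By the principle of mathematical induction, the result holds for all m ≥ 1.

S(m) = (-2)^m(m + 1) - 1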